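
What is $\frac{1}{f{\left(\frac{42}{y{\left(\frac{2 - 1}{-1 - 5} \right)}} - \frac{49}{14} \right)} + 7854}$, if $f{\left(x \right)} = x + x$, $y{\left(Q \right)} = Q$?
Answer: $\frac{1}{7343} \approx 0.00013618$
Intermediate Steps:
$f{\left(x \right)} = 2 x$
$\frac{1}{f{\left(\frac{42}{y{\left(\frac{2 - 1}{-1 - 5} \right)}} - \frac{49}{14} \right)} + 7854} = \frac{1}{2 \left(\frac{42}{\left(2 - 1\right) \frac{1}{-1 - 5}} - \frac{49}{14}\right) + 7854} = \frac{1}{2 \left(\frac{42}{1 \frac{1}{-6}} - \frac{7}{2}\right) + 7854} = \frac{1}{2 \left(\frac{42}{1 \left(- \frac{1}{6}\right)} - \frac{7}{2}\right) + 7854} = \frac{1}{2 \left(\frac{42}{- \frac{1}{6}} - \frac{7}{2}\right) + 7854} = \frac{1}{2 \left(42 \left(-6\right) - \frac{7}{2}\right) + 7854} = \frac{1}{2 \left(-252 - \frac{7}{2}\right) + 7854} = \frac{1}{2 \left(- \frac{511}{2}\right) + 7854} = \frac{1}{-511 + 7854} = \frac{1}{7343}$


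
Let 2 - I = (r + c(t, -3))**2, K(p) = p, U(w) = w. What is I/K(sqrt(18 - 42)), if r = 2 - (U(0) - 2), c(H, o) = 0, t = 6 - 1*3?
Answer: 7*I*sqrt(6)/6 ≈ 2.8577*I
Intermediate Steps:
t = 3 (t = 6 - 3 = 3)
r = 4 (r = 2 - (0 - 2) = 2 - 1*(-2) = 2 + 2 = 4)
I = -14 (I = 2 - (4 + 0)**2 = 2 - 1*4**2 = 2 - 1*16 = 2 - 16 = -14)
I/K(sqrt(18 - 42)) = -14/sqrt(18 - 42) = -14*(-I*sqrt(6)/12) = -(-7)*I*sqrt(6)/6 = 7*I*sqrt(6)/6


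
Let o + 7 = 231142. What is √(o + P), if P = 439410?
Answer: 3*√74505 ≈ 818.87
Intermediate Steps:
o = 231135 (o = -7 + 231142 = 231135)
√(o + P) = √(231135 + 439410) = √670545 = 3*√74505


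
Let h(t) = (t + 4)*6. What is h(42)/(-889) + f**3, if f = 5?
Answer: 110849/889 ≈ 124.69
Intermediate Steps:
h(t) = 24 + 6*t (h(t) = (4 + t)*6 = 24 + 6*t)
h(42)/(-889) + f**3 = (24 + 6*42)/(-889) + 5**3 = (24 + 252)*(-1/889) + 125 = 276*(-1/889) + 125 = -276/889 + 125 = 110849/889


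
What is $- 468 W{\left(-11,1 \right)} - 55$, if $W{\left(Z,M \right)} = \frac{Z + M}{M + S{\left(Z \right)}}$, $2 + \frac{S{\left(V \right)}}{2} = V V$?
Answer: $- \frac{8465}{239} \approx -35.418$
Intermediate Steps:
$S{\left(V \right)} = -4 + 2 V^{2}$ ($S{\left(V \right)} = -4 + 2 V V = -4 + 2 V^{2}$)
$W{\left(Z,M \right)} = \frac{M + Z}{-4 + M + 2 Z^{2}}$ ($W{\left(Z,M \right)} = \frac{Z + M}{M + \left(-4 + 2 Z^{2}\right)} = \frac{M + Z}{-4 + M + 2 Z^{2}}$)
$- 468 W{\left(-11,1 \right)} - 55 = - 468 \frac{1 - 11}{-4 + 1 + 2 \left(-11\right)^{2}} - 55 = - 468 \frac{1}{-4 + 1 + 2 \cdot 121} \left(-10\right) - 55 = - 468 \frac{1}{-4 + 1 + 242} \left(-10\right) - 55 = - 468 \cdot \frac{1}{239} \left(-10\right) - 55 = \left(-468\right) \left(- \frac{10}{239}\right) - 55 = \frac{4680}{239} - 55 = - \frac{8465}{239}$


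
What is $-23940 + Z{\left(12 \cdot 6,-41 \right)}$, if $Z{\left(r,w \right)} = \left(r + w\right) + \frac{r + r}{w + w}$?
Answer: $- \frac{980341}{41} \approx -23911.0$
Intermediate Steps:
$Z{\left(r,w \right)} = r + w + \frac{r}{w}$ ($Z{\left(r,w \right)} = \left(r + w\right) + \frac{2 r}{2 w} = \left(r + w\right) + 2 r \frac{1}{2 w} = \left(r + w\right) + \frac{r}{w} = r + w + \frac{r}{w}$)
$-23940 + Z{\left(12 \cdot 6,-41 \right)} = -23940 + \left(12 \cdot 6 - 41 + \frac{12 \cdot 6}{-41}\right) = -23940 + \left(72 - 41 + 72 \left(- \frac{1}{41}\right)\right) = -23940 - - \frac{1199}{41} = -23940 + \frac{1199}{41} = - \frac{980341}{41}$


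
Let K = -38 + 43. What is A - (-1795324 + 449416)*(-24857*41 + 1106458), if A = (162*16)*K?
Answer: 117526045428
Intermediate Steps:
K = 5
A = 12960 (A = (162*16)*5 = 2592*5 = 12960)
A - (-1795324 + 449416)*(-24857*41 + 1106458) = 12960 - (-1795324 + 449416)*(-24857*41 + 1106458) = 12960 - (-1345908)*(-1019137 + 1106458) = 12960 - (-1345908)*87321 = 12960 - 1*(-117526032468) = 12960 + 117526032468 = 117526045428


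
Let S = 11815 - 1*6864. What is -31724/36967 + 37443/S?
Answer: 175298551/26146231 ≈ 6.7045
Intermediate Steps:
S = 4951 (S = 11815 - 6864 = 4951)
-31724/36967 + 37443/S = -31724/36967 + 37443/4951 = -31724*1/36967 + 37443*(1/4951) = -4532/5281 + 37443/4951 = 175298551/26146231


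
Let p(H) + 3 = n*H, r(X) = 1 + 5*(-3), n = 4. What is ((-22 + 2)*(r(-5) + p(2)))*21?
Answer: 3780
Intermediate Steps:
r(X) = -14 (r(X) = 1 - 15 = -14)
p(H) = -3 + 4*H
((-22 + 2)*(r(-5) + p(2)))*21 = ((-22 + 2)*(-14 + (-3 + 4*2)))*21 = -20*(-14 + (-3 + 8))*21 = -20*(-14 + 5)*21 = -20*(-9)*21 = 180*21 = 3780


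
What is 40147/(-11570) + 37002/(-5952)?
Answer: -55589007/5738720 ≈ -9.6867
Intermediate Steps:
40147/(-11570) + 37002/(-5952) = 40147*(-1/11570) + 37002*(-1/5952) = -40147/11570 - 6167/992 = -55589007/5738720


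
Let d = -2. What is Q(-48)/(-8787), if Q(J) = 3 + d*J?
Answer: -33/2929 ≈ -0.011267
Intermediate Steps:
Q(J) = 3 - 2*J
Q(-48)/(-8787) = (3 - 2*(-48))/(-8787) = (3 + 96)*(-1/8787) = 99*(-1/8787) = -33/2929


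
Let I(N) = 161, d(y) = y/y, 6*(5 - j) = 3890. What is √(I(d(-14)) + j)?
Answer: I*√4341/3 ≈ 21.962*I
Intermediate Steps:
j = -1930/3 (j = 5 - ⅙*3890 = 5 - 1945/3 = -1930/3 ≈ -643.33)
d(y) = 1
√(I(d(-14)) + j) = √(161 - 1930/3) = √(-1447/3) = I*√4341/3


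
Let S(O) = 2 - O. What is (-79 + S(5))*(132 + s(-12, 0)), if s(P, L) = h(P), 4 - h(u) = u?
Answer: -12136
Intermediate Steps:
h(u) = 4 - u
s(P, L) = 4 - P
(-79 + S(5))*(132 + s(-12, 0)) = (-79 + (2 - 1*5))*(132 + (4 - 1*(-12))) = (-79 + (2 - 5))*(132 + (4 + 12)) = (-79 - 3)*(132 + 16) = -82*148 = -12136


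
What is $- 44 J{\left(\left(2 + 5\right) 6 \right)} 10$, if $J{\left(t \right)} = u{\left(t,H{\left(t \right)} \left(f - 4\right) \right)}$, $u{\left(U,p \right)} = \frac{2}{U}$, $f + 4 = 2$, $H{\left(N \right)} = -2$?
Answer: $- \frac{440}{21} \approx -20.952$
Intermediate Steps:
$f = -2$ ($f = -4 + 2 = -2$)
$J{\left(t \right)} = \frac{2}{t}$
$- 44 J{\left(\left(2 + 5\right) 6 \right)} 10 = - 44 \frac{2}{\left(2 + 5\right) 6} \cdot 10 = - 44 \frac{2}{7 \cdot 6} \cdot 10 = - 44 \cdot \frac{2}{42} \cdot 10 = - 44 \cdot 2 \cdot \frac{1}{42} \cdot 10 = \left(-44\right) \frac{1}{21} \cdot 10 = \left(- \frac{44}{21}\right) 10 = - \frac{440}{21}$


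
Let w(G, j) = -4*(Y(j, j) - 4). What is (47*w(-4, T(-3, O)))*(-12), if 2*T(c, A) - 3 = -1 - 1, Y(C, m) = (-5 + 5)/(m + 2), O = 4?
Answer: -9024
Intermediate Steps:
Y(C, m) = 0 (Y(C, m) = 0/(2 + m) = 0)
T(c, A) = ½ (T(c, A) = 3/2 + (-1 - 1)/2 = 3/2 + (½)*(-2) = 3/2 - 1 = ½)
w(G, j) = 16 (w(G, j) = -4*(0 - 4) = -4*(-4) = 16)
(47*w(-4, T(-3, O)))*(-12) = (47*16)*(-12) = 752*(-12) = -9024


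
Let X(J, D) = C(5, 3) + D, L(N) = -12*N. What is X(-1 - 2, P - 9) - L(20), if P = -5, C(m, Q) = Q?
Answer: 229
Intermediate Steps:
X(J, D) = 3 + D
X(-1 - 2, P - 9) - L(20) = (3 + (-5 - 9)) - (-12)*20 = (3 - 14) - 1*(-240) = -11 + 240 = 229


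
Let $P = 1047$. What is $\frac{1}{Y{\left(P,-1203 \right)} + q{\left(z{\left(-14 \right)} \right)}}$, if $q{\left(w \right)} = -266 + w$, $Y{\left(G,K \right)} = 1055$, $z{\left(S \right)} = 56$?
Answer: $\frac{1}{845} \approx 0.0011834$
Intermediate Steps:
$\frac{1}{Y{\left(P,-1203 \right)} + q{\left(z{\left(-14 \right)} \right)}} = \frac{1}{1055 + \left(-266 + 56\right)} = \frac{1}{1055 - 210} = \frac{1}{845}$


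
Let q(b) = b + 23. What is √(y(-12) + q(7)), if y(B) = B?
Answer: 3*√2 ≈ 4.2426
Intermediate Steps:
q(b) = 23 + b
√(y(-12) + q(7)) = √(-12 + (23 + 7)) = √(-12 + 30) = √18 = 3*√2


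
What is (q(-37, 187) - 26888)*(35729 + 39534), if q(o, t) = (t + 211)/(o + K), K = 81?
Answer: -44505796631/22 ≈ -2.0230e+9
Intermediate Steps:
q(o, t) = (211 + t)/(81 + o) (q(o, t) = (t + 211)/(o + 81) = (211 + t)/(81 + o))
(q(-37, 187) - 26888)*(35729 + 39534) = ((211 + 187)/(81 - 37) - 26888)*(35729 + 39534) = (398/44 - 26888)*75263 = ((1/44)*398 - 26888)*75263 = (199/22 - 26888)*75263 = -591337/22*75263 = -44505796631/22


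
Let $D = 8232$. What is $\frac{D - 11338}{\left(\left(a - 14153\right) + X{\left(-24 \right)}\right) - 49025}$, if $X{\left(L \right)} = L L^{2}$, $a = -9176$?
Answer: $\frac{1553}{43089} \approx 0.036042$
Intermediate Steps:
$X{\left(L \right)} = L^{3}$
$\frac{D - 11338}{\left(\left(a - 14153\right) + X{\left(-24 \right)}\right) - 49025} = \frac{8232 - 11338}{\left(\left(-9176 - 14153\right) + \left(-24\right)^{3}\right) - 49025} = - \frac{3106}{\left(-23329 - 13824\right) - 49025} = - \frac{3106}{-37153 - 49025} = - \frac{3106}{-86178} = \left(-3106\right) \left(- \frac{1}{86178}\right) = \frac{1553}{43089}$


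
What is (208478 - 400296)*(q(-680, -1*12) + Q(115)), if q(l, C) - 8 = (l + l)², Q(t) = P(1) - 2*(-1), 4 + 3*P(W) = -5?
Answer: -354787915526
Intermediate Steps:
P(W) = -3 (P(W) = -4/3 + (⅓)*(-5) = -4/3 - 5/3 = -3)
Q(t) = -1 (Q(t) = -3 - 2*(-1) = -3 + 2 = -1)
q(l, C) = 8 + 4*l² (q(l, C) = 8 + (l + l)² = 8 + (2*l)² = 8 + 4*l²)
(208478 - 400296)*(q(-680, -1*12) + Q(115)) = (208478 - 400296)*((8 + 4*(-680)²) - 1) = -191818*((8 + 4*462400) - 1) = -191818*((8 + 1849600) - 1) = -191818*(1849608 - 1) = -191818*1849607 = -354787915526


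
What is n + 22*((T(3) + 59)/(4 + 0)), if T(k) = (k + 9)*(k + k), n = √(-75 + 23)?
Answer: 1441/2 + 2*I*√13 ≈ 720.5 + 7.2111*I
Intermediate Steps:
n = 2*I*√13 (n = √(-52) = 2*I*√13 ≈ 7.2111*I)
T(k) = 2*k*(9 + k) (T(k) = (9 + k)*(2*k) = 2*k*(9 + k))
n + 22*((T(3) + 59)/(4 + 0)) = 2*I*√13 + 22*((2*3*(9 + 3) + 59)/(4 + 0)) = 2*I*√13 + 22*((2*3*12 + 59)/4) = 2*I*√13 + 22*((72 + 59)*(¼)) = 2*I*√13 + 22*(131*(¼)) = 2*I*√13 + 22*(131/4) = 2*I*√13 + 1441/2 = 1441/2 + 2*I*√13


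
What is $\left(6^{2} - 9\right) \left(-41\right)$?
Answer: $-1107$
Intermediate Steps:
$\left(6^{2} - 9\right) \left(-41\right) = \left(36 - 9\right) \left(-41\right) = 27 \left(-41\right) = -1107$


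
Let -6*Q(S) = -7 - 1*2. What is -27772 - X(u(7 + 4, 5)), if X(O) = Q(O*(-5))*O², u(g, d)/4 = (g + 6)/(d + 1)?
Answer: -83894/3 ≈ -27965.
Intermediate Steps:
u(g, d) = 4*(6 + g)/(1 + d) (u(g, d) = 4*((g + 6)/(d + 1)) = 4*((6 + g)/(1 + d)) = 4*(6 + g)/(1 + d))
Q(S) = 3/2 (Q(S) = -(-7 - 1*2)/6 = -(-7 - 2)/6 = -⅙*(-9) = 3/2)
X(O) = 3*O²/2
-27772 - X(u(7 + 4, 5)) = -27772 - 3*(4*(6 + (7 + 4))/(1 + 5))²/2 = -27772 - 3*(4*(6 + 11)/6)²/2 = -27772 - 3*(4*(⅙)*17)²/2 = -27772 - 3*(34/3)²/2 = -27772 - 3*1156/(2*9) = -27772 - 1*578/3 = -27772 - 578/3 = -83894/3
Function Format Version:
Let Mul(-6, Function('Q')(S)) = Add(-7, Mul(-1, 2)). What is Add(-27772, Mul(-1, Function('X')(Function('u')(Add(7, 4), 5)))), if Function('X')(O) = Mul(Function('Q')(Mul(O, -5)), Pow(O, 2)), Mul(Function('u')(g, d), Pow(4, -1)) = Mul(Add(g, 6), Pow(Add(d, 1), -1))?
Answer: Rational(-83894, 3) ≈ -27965.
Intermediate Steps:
Function('u')(g, d) = Mul(4, Pow(Add(1, d), -1), Add(6, g)) (Function('u')(g, d) = Mul(4, Mul(Add(g, 6), Pow(Add(d, 1), -1))) = Mul(4, Mul(Add(6, g), Pow(Add(1, d), -1))) = Mul(4, Mul(Pow(Add(1, d), -1), Add(6, g))) = Mul(4, Pow(Add(1, d), -1), Add(6, g)))
Function('Q')(S) = Rational(3, 2) (Function('Q')(S) = Mul(Rational(-1, 6), Add(-7, Mul(-1, 2))) = Mul(Rational(-1, 6), Add(-7, -2)) = Mul(Rational(-1, 6), -9) = Rational(3, 2))
Function('X')(O) = Mul(Rational(3, 2), Pow(O, 2))
Add(-27772, Mul(-1, Function('X')(Function('u')(Add(7, 4), 5)))) = Add(-27772, Mul(-1, Mul(Rational(3, 2), Pow(Mul(4, Pow(Add(1, 5), -1), Add(6, Add(7, 4))), 2)))) = Add(-27772, Mul(-1, Mul(Rational(3, 2), Pow(Mul(4, Pow(6, -1), Add(6, 11)), 2)))) = Add(-27772, Mul(-1, Mul(Rational(3, 2), Pow(Mul(4, Rational(1, 6), 17), 2)))) = Add(-27772, Mul(-1, Mul(Rational(3, 2), Pow(Rational(34, 3), 2)))) = Add(-27772, Mul(-1, Mul(Rational(3, 2), Rational(1156, 9)))) = Add(-27772, Mul(-1, Rational(578, 3))) = Add(-27772, Rational(-578, 3)) = Rational(-83894, 3)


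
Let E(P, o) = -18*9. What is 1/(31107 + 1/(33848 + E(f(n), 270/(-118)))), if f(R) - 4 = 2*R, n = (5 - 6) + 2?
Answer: 33686/1047870403 ≈ 3.2147e-5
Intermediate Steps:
n = 1 (n = -1 + 2 = 1)
f(R) = 4 + 2*R
E(P, o) = -162
1/(31107 + 1/(33848 + E(f(n), 270/(-118)))) = 1/(31107 + 1/(33848 - 162)) = 1/(31107 + 1/33686) = 1/(1047870403/33686) = 33686/1047870403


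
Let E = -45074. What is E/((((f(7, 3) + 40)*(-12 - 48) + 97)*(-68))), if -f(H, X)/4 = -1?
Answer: -22537/86462 ≈ -0.26066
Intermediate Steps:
f(H, X) = 4 (f(H, X) = -4*(-1) = 4)
E/((((f(7, 3) + 40)*(-12 - 48) + 97)*(-68))) = -45074*(-1/(68*((4 + 40)*(-12 - 48) + 97))) = -45074*(-1/(68*(44*(-60) + 97))) = -45074*(-1/(68*(-2640 + 97))) = -45074/((-2543*(-68))) = -45074/172924 = -45074*1/172924 = -22537/86462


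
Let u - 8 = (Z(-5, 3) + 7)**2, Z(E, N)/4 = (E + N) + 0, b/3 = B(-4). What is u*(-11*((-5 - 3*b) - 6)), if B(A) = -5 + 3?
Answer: -693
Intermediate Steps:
B(A) = -2
b = -6 (b = 3*(-2) = -6)
Z(E, N) = 4*E + 4*N (Z(E, N) = 4*((E + N) + 0) = 4*(E + N) = 4*E + 4*N)
u = 9 (u = 8 + ((4*(-5) + 4*3) + 7)**2 = 8 + ((-20 + 12) + 7)**2 = 8 + (-8 + 7)**2 = 8 + (-1)**2 = 8 + 1 = 9)
u*(-11*((-5 - 3*b) - 6)) = 9*(-11*((-5 - 3*(-6)) - 6)) = 9*(-11*((-5 + 18) - 6)) = 9*(-11*(13 - 6)) = 9*(-11*7) = 9*(-77) = -693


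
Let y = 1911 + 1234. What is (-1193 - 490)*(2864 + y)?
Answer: -10113147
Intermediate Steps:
y = 3145
(-1193 - 490)*(2864 + y) = (-1193 - 490)*(2864 + 3145) = -1683*6009 = -10113147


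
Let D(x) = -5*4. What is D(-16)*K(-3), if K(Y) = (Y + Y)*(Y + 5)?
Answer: 240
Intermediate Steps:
D(x) = -20
K(Y) = 2*Y*(5 + Y) (K(Y) = (2*Y)*(5 + Y) = 2*Y*(5 + Y))
D(-16)*K(-3) = -40*(-3)*(5 - 3) = -40*(-3)*2 = -20*(-12) = 240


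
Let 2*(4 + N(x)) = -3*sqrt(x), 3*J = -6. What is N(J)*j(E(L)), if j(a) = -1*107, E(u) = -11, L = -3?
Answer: 428 + 321*I*sqrt(2)/2 ≈ 428.0 + 226.98*I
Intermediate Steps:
J = -2 (J = (1/3)*(-6) = -2)
j(a) = -107
N(x) = -4 - 3*sqrt(x)/2 (N(x) = -4 + (-3*sqrt(x))/2 = -4 - 3*sqrt(x)/2)
N(J)*j(E(L)) = (-4 - 3*I*sqrt(2)/2)*(-107) = 428 + 321*I*sqrt(2)/2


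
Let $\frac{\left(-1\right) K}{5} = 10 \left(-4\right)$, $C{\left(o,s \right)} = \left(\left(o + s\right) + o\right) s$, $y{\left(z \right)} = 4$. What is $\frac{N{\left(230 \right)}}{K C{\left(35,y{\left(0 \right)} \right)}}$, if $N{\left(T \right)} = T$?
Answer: $\frac{23}{5920} \approx 0.0038851$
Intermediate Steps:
$C{\left(o,s \right)} = s \left(s + 2 o\right)$ ($C{\left(o,s \right)} = \left(s + 2 o\right) s = s \left(s + 2 o\right)$)
$K = 200$ ($K = - 5 \cdot 10 \left(-4\right) = \left(-5\right) \left(-40\right) = 200$)
$\frac{N{\left(230 \right)}}{K C{\left(35,y{\left(0 \right)} \right)}} = \frac{230}{200 \cdot 4 \left(4 + 2 \cdot 35\right)} = \frac{230}{200 \cdot 4 \left(4 + 70\right)} = \frac{230}{200 \cdot 4 \cdot 74} = \frac{230}{200 \cdot 296} = \frac{230}{59200} = 230 \cdot \frac{1}{59200} = \frac{23}{5920}$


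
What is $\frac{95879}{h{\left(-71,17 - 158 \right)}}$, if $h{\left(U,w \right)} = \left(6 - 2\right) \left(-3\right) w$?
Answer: $\frac{95879}{1692} \approx 56.666$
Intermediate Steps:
$h{\left(U,w \right)} = - 12 w$ ($h{\left(U,w \right)} = \left(6 - 2\right) \left(-3\right) w = 4 \left(-3\right) w = - 12 w$)
$\frac{95879}{h{\left(-71,17 - 158 \right)}} = \frac{95879}{\left(-12\right) \left(17 - 158\right)} = \frac{95879}{\left(-12\right) \left(-141\right)} = \frac{95879}{1692}$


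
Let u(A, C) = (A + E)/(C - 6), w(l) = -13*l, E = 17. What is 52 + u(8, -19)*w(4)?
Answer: 104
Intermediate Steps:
u(A, C) = (17 + A)/(-6 + C) (u(A, C) = (A + 17)/(C - 6) = (17 + A)/(-6 + C))
52 + u(8, -19)*w(4) = 52 + ((17 + 8)/(-6 - 19))*(-13*4) = 52 + (25/(-25))*(-52) = 52 - 1/25*25*(-52) = 52 - 1*(-52) = 52 + 52 = 104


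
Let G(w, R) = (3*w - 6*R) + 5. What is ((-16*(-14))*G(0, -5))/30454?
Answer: 3920/15227 ≈ 0.25744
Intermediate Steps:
G(w, R) = 5 - 6*R + 3*w (G(w, R) = (-6*R + 3*w) + 5 = 5 - 6*R + 3*w)
((-16*(-14))*G(0, -5))/30454 = ((-16*(-14))*(5 - 6*(-5) + 3*0))/30454 = (224*(5 + 30 + 0))*(1/30454) = (224*35)*(1/30454) = 7840*(1/30454) = 3920/15227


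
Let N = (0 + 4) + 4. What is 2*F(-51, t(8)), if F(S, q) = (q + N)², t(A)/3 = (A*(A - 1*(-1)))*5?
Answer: 2367488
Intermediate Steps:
t(A) = 15*A*(1 + A) (t(A) = 3*((A*(A - 1*(-1)))*5) = 3*((A*(A + 1))*5) = 3*((A*(1 + A))*5) = 3*(5*A*(1 + A)) = 15*A*(1 + A))
N = 8 (N = 4 + 4 = 8)
F(S, q) = (8 + q)² (F(S, q) = (q + 8)² = (8 + q)²)
2*F(-51, t(8)) = 2*(8 + 15*8*(1 + 8))² = 2*(8 + 15*8*9)² = 2*(8 + 1080)² = 2*1088² = 2*1183744 = 2367488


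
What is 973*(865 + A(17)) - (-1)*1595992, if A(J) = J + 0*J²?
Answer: 2454178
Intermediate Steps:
A(J) = J (A(J) = J + 0 = J)
973*(865 + A(17)) - (-1)*1595992 = 973*(865 + 17) - (-1)*1595992 = 973*882 - 1*(-1595992) = 858186 + 1595992 = 2454178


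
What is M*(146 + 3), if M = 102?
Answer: 15198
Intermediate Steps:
M*(146 + 3) = 102*(146 + 3) = 102*149 = 15198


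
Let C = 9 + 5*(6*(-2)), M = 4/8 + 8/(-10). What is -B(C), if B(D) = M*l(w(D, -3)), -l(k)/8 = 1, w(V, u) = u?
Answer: -12/5 ≈ -2.4000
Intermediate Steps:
l(k) = -8 (l(k) = -8*1 = -8)
M = -3/10 (M = 4*(⅛) + 8*(-⅒) = ½ - ⅘ = -3/10 ≈ -0.30000)
C = -51 (C = 9 + 5*(-12) = 9 - 60 = -51)
B(D) = 12/5 (B(D) = -3/10*(-8) = 12/5)
-B(C) = -1*12/5 = -12/5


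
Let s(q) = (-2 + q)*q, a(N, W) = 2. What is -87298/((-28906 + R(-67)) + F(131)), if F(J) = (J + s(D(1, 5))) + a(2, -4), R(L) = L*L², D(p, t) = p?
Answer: 87298/329537 ≈ 0.26491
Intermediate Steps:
R(L) = L³
s(q) = q*(-2 + q)
F(J) = 1 + J (F(J) = (J + 1*(-2 + 1)) + 2 = (J + 1*(-1)) + 2 = (J - 1) + 2 = (-1 + J) + 2 = 1 + J)
-87298/((-28906 + R(-67)) + F(131)) = -87298/((-28906 + (-67)³) + (1 + 131)) = -87298/((-28906 - 300763) + 132) = -87298/(-329669 + 132) = -87298/(-329537) = -87298*(-1/329537) = 87298/329537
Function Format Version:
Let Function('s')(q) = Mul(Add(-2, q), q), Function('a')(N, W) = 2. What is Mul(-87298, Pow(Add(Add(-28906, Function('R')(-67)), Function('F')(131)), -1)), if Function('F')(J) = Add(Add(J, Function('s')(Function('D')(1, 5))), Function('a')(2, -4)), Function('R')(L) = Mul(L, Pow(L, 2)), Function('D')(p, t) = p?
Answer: Rational(87298, 329537) ≈ 0.26491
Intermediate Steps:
Function('R')(L) = Pow(L, 3)
Function('s')(q) = Mul(q, Add(-2, q))
Function('F')(J) = Add(1, J) (Function('F')(J) = Add(Add(J, Mul(1, Add(-2, 1))), 2) = Add(Add(J, Mul(1, -1)), 2) = Add(Add(J, -1), 2) = Add(Add(-1, J), 2) = Add(1, J))
Mul(-87298, Pow(Add(Add(-28906, Function('R')(-67)), Function('F')(131)), -1)) = Mul(-87298, Pow(Add(Add(-28906, Pow(-67, 3)), Add(1, 131)), -1)) = Mul(-87298, Pow(Add(Add(-28906, -300763), 132), -1)) = Mul(-87298, Pow(Add(-329669, 132), -1)) = Mul(-87298, Pow(-329537, -1)) = Mul(-87298, Rational(-1, 329537)) = Rational(87298, 329537)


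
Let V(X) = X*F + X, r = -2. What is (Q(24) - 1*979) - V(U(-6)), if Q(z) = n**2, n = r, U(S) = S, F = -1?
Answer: -975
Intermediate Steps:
V(X) = 0 (V(X) = X*(-1) + X = -X + X = 0)
n = -2
Q(z) = 4 (Q(z) = (-2)**2 = 4)
(Q(24) - 1*979) - V(U(-6)) = (4 - 1*979) - 1*0 = (4 - 979) + 0 = -975 + 0 = -975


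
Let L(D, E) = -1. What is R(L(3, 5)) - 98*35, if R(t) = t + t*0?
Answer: -3431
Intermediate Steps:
R(t) = t (R(t) = t + 0 = t)
R(L(3, 5)) - 98*35 = -1 - 98*35 = -1 - 3430 = -3431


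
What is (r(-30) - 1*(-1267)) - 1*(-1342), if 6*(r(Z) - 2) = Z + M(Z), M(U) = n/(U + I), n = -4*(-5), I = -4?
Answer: 132901/51 ≈ 2605.9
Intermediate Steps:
n = 20
M(U) = 20/(-4 + U) (M(U) = 20/(U - 4) = 20/(-4 + U))
r(Z) = 2 + Z/6 + 10/(3*(-4 + Z)) (r(Z) = 2 + (Z + 20/(-4 + Z))/6 = 2 + (Z/6 + 10/(3*(-4 + Z))) = 2 + Z/6 + 10/(3*(-4 + Z)))
(r(-30) - 1*(-1267)) - 1*(-1342) = ((20 + (-4 - 30)*(12 - 30))/(6*(-4 - 30)) - 1*(-1267)) - 1*(-1342) = ((1/6)*(20 - 34*(-18))/(-34) + 1267) + 1342 = ((1/6)*(-1/34)*(20 + 612) + 1267) + 1342 = ((1/6)*(-1/34)*632 + 1267) + 1342 = (-158/51 + 1267) + 1342 = 64459/51 + 1342 = 132901/51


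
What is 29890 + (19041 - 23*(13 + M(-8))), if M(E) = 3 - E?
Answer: 48379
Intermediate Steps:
29890 + (19041 - 23*(13 + M(-8))) = 29890 + (19041 - 23*(13 + (3 - 1*(-8)))) = 29890 + (19041 - 23*(13 + (3 + 8))) = 29890 + (19041 - 23*(13 + 11)) = 29890 + (19041 - 23*24) = 29890 + (19041 - 1*552) = 29890 + (19041 - 552) = 29890 + 18489 = 48379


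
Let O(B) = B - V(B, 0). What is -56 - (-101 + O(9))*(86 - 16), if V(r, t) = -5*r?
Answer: 3234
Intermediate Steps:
O(B) = 6*B (O(B) = B - (-5)*B = B + 5*B = 6*B)
-56 - (-101 + O(9))*(86 - 16) = -56 - (-101 + 6*9)*(86 - 16) = -56 - (-101 + 54)*70 = -56 - (-47)*70 = -56 - 1*(-3290) = -56 + 3290 = 3234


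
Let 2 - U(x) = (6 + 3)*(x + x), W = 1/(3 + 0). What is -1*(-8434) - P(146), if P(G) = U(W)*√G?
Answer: 8434 + 4*√146 ≈ 8482.3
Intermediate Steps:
W = ⅓ (W = 1/3 = ⅓ ≈ 0.33333)
U(x) = 2 - 18*x (U(x) = 2 - (6 + 3)*(x + x) = 2 - 9*2*x = 2 - 18*x)
P(G) = -4*√G (P(G) = (2 - 18*⅓)*√G = (2 - 6)*√G = -4*√G)
-1*(-8434) - P(146) = -1*(-8434) - (-4)*√146 = 8434 + 4*√146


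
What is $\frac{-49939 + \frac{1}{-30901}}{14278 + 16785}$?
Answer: $- \frac{1543165040}{959877763} \approx -1.6077$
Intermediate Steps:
$\frac{-49939 + \frac{1}{-30901}}{14278 + 16785} = \frac{-49939 - \frac{1}{30901}}{31063} = \left(- \frac{1543165040}{30901}\right) \frac{1}{31063} = - \frac{1543165040}{959877763}$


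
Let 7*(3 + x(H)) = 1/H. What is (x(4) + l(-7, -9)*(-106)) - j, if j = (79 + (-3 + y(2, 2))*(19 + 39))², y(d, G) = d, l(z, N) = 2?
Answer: -18367/28 ≈ -655.96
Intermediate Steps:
x(H) = -3 + 1/(7*H)
j = 441 (j = (79 + (-3 + 2)*(19 + 39))² = (79 - 1*58)² = (79 - 58)² = 21² = 441)
(x(4) + l(-7, -9)*(-106)) - j = ((-3 + (⅐)/4) + 2*(-106)) - 1*441 = ((-3 + (⅐)*(¼)) - 212) - 441 = ((-3 + 1/28) - 212) - 441 = (-83/28 - 212) - 441 = -6019/28 - 441 = -18367/28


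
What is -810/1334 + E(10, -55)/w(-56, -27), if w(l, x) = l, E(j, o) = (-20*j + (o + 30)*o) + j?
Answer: -813075/37352 ≈ -21.768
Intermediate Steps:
E(j, o) = -19*j + o*(30 + o) (E(j, o) = (-20*j + (30 + o)*o) + j = (-20*j + o*(30 + o)) + j = -19*j + o*(30 + o))
-810/1334 + E(10, -55)/w(-56, -27) = -810/1334 + ((-55)² - 19*10 + 30*(-55))/(-56) = -810*1/1334 + (3025 - 190 - 1650)*(-1/56) = -405/667 + 1185*(-1/56) = -405/667 - 1185/56 = -813075/37352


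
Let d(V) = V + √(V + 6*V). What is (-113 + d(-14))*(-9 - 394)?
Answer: 51181 - 2821*I*√2 ≈ 51181.0 - 3989.5*I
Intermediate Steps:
d(V) = V + √7*√V (d(V) = V + √(7*V) = V + √7*√V)
(-113 + d(-14))*(-9 - 394) = (-113 + (-14 + √7*√(-14)))*(-9 - 394) = (-113 + (-14 + √7*(I*√14)))*(-403) = (-113 + (-14 + 7*I*√2))*(-403) = (-127 + 7*I*√2)*(-403) = 51181 - 2821*I*√2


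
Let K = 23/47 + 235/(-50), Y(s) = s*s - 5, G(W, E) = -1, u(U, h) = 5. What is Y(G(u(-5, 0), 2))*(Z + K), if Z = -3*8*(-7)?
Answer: -153962/235 ≈ -655.16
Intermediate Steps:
Y(s) = -5 + s² (Y(s) = s² - 5 = -5 + s²)
Z = 168 (Z = -24*(-7) = 168)
K = -1979/470 (K = 23*(1/47) + 235*(-1/50) = 23/47 - 47/10 = -1979/470 ≈ -4.2106)
Y(G(u(-5, 0), 2))*(Z + K) = (-5 + (-1)²)*(168 - 1979/470) = (-5 + 1)*(76981/470) = -4*76981/470 = -153962/235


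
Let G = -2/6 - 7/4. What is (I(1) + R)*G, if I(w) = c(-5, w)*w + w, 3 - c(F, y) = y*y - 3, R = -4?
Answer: -25/6 ≈ -4.1667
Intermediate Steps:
c(F, y) = 6 - y**2 (c(F, y) = 3 - (y*y - 3) = 3 - (y**2 - 3) = 3 - (-3 + y**2) = 3 + (3 - y**2) = 6 - y**2)
G = -25/12 (G = -2*1/6 - 7*1/4 = -1/3 - 7/4 = -25/12 ≈ -2.0833)
I(w) = w + w*(6 - w**2) (I(w) = (6 - w**2)*w + w = w*(6 - w**2) + w = w + w*(6 - w**2))
(I(1) + R)*G = (1*(7 - 1*1**2) - 4)*(-25/12) = (1*(7 - 1*1) - 4)*(-25/12) = (1*(7 - 1) - 4)*(-25/12) = (1*6 - 4)*(-25/12) = (6 - 4)*(-25/12) = 2*(-25/12) = -25/6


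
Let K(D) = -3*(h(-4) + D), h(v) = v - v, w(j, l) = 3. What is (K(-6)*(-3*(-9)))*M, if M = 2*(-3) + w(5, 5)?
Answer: -1458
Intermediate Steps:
h(v) = 0
K(D) = -3*D (K(D) = -3*(0 + D) = -3*D)
M = -3 (M = 2*(-3) + 3 = -6 + 3 = -3)
(K(-6)*(-3*(-9)))*M = ((-3*(-6))*(-3*(-9)))*(-3) = (18*27)*(-3) = 486*(-3) = -1458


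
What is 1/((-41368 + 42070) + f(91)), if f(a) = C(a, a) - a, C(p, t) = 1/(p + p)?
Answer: 182/111203 ≈ 0.0016366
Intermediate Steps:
C(p, t) = 1/(2*p)
f(a) = 1/(2*a) - a
1/((-41368 + 42070) + f(91)) = 1/((-41368 + 42070) + ((1/2)/91 - 1*91)) = 1/(702 + ((1/2)*(1/91) - 91)) = 1/(702 + (1/182 - 91)) = 1/(702 - 16561/182) = 1/(111203/182) = 182/111203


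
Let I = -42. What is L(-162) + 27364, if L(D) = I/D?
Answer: 738835/27 ≈ 27364.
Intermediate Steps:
L(D) = -42/D
L(-162) + 27364 = -42/(-162) + 27364 = -42*(-1/162) + 27364 = 7/27 + 27364 = 738835/27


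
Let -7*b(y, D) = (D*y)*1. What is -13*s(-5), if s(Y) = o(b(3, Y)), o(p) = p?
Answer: -195/7 ≈ -27.857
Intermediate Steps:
b(y, D) = -D*y/7
s(Y) = -3*Y/7 (s(Y) = -⅐*Y*3 = -3*Y/7)
-13*s(-5) = -(-39)*(-5)/7 = -13*15/7 = -195/7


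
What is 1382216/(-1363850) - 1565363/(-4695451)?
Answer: -2177603585933/3201945423175 ≈ -0.68009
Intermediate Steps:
1382216/(-1363850) - 1565363/(-4695451) = 1382216*(-1/1363850) - 1565363*(-1/4695451) = -691108/681925 + 1565363/4695451 = -2177603585933/3201945423175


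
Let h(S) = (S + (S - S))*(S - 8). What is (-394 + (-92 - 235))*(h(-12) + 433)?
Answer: -485233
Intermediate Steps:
h(S) = S*(-8 + S) (h(S) = (S + 0)*(-8 + S) = S*(-8 + S))
(-394 + (-92 - 235))*(h(-12) + 433) = (-394 + (-92 - 235))*(-12*(-8 - 12) + 433) = (-394 - 327)*(-12*(-20) + 433) = -721*(240 + 433) = -721*673 = -485233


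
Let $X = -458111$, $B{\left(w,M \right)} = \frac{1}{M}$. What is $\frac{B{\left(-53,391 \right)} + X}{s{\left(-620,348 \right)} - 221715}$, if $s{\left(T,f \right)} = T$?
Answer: $\frac{35824280}{17386597} \approx 2.0605$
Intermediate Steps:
$\frac{B{\left(-53,391 \right)} + X}{s{\left(-620,348 \right)} - 221715} = \frac{\frac{1}{391} - 458111}{-620 - 221715} = \frac{\frac{1}{391} - 458111}{-222335} = \left(- \frac{179121400}{391}\right) \left(- \frac{1}{222335}\right) = \frac{35824280}{17386597}$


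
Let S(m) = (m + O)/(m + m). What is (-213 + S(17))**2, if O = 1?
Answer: 13046544/289 ≈ 45144.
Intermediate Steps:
S(m) = (1 + m)/(2*m) (S(m) = (m + 1)/(m + m) = (1 + m)/((2*m)) = (1 + m)*(1/(2*m)) = (1 + m)/(2*m))
(-213 + S(17))**2 = (-213 + (1/2)*(1 + 17)/17)**2 = (-213 + (1/2)*(1/17)*18)**2 = (-213 + 9/17)**2 = (-3612/17)**2 = 13046544/289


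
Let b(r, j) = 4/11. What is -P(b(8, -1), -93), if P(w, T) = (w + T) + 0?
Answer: 1019/11 ≈ 92.636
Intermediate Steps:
b(r, j) = 4/11 (b(r, j) = 4*(1/11) = 4/11)
P(w, T) = T + w (P(w, T) = (T + w) + 0 = T + w)
-P(b(8, -1), -93) = -(-93 + 4/11) = -1*(-1019/11) = 1019/11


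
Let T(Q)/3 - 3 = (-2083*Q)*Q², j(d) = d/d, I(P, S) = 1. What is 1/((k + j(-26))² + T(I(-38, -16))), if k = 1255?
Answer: 1/1571296 ≈ 6.3642e-7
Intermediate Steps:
j(d) = 1
T(Q) = 9 - 6249*Q³ (T(Q) = 9 + 3*((-2083*Q)*Q²) = 9 + 3*(-2083*Q³) = 9 - 6249*Q³)
1/((k + j(-26))² + T(I(-38, -16))) = 1/((1255 + 1)² + (9 - 6249*1³)) = 1/(1256² + (9 - 6249*1)) = 1/(1577536 + (9 - 6249)) = 1/(1577536 - 6240) = 1/1571296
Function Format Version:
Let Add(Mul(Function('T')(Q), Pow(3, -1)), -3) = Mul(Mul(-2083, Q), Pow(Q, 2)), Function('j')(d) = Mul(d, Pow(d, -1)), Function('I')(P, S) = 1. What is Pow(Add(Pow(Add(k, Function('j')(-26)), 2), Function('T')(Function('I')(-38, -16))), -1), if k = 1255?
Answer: Rational(1, 1571296) ≈ 6.3642e-7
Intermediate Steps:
Function('j')(d) = 1
Function('T')(Q) = Add(9, Mul(-6249, Pow(Q, 3))) (Function('T')(Q) = Add(9, Mul(3, Mul(Mul(-2083, Q), Pow(Q, 2)))) = Add(9, Mul(3, Mul(-2083, Pow(Q, 3)))) = Add(9, Mul(-6249, Pow(Q, 3))))
Pow(Add(Pow(Add(k, Function('j')(-26)), 2), Function('T')(Function('I')(-38, -16))), -1) = Pow(Add(Pow(Add(1255, 1), 2), Add(9, Mul(-6249, Pow(1, 3)))), -1) = Pow(Add(Pow(1256, 2), Add(9, Mul(-6249, 1))), -1) = Pow(Add(1577536, Add(9, -6249)), -1) = Pow(Add(1577536, -6240), -1) = Pow(1571296, -1) = Rational(1, 1571296)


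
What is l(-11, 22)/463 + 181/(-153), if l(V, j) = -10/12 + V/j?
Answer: -84007/70839 ≈ -1.1859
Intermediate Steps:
l(V, j) = -5/6 + V/j (l(V, j) = -10*1/12 + V/j = -5/6 + V/j)
l(-11, 22)/463 + 181/(-153) = (-5/6 - 11/22)/463 + 181/(-153) = (-5/6 - 11*1/22)*(1/463) + 181*(-1/153) = (-5/6 - 1/2)*(1/463) - 181/153 = -4/3*1/463 - 181/153 = -4/1389 - 181/153 = -84007/70839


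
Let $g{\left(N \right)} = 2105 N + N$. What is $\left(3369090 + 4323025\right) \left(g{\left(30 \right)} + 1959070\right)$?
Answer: $15555379558750$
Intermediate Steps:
$g{\left(N \right)} = 2106 N$
$\left(3369090 + 4323025\right) \left(g{\left(30 \right)} + 1959070\right) = \left(3369090 + 4323025\right) \left(2106 \cdot 30 + 1959070\right) = 7692115 \left(63180 + 1959070\right) = 7692115 \cdot 2022250 = 15555379558750$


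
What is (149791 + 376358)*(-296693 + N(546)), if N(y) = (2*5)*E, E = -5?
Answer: -156131032707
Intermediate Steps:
N(y) = -50 (N(y) = (2*5)*(-5) = 10*(-5) = -50)
(149791 + 376358)*(-296693 + N(546)) = (149791 + 376358)*(-296693 - 50) = 526149*(-296743) = -156131032707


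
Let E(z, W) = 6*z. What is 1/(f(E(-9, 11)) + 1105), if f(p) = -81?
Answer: 1/1024 ≈ 0.00097656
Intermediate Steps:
1/(f(E(-9, 11)) + 1105) = 1/(-81 + 1105) = 1/1024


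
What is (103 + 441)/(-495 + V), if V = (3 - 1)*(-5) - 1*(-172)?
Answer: -544/333 ≈ -1.6336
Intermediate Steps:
V = 162 (V = 2*(-5) + 172 = -10 + 172 = 162)
(103 + 441)/(-495 + V) = (103 + 441)/(-495 + 162) = 544/(-333) = 544*(-1/333) = -544/333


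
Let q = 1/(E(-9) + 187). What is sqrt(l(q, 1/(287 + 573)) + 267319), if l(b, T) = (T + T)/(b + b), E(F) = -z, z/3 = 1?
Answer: 27*sqrt(16950385)/215 ≈ 517.03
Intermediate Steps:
z = 3 (z = 3*1 = 3)
E(F) = -3 (E(F) = -1*3 = -3)
q = 1/184 (q = 1/(-3 + 187) = 1/184 ≈ 0.0054348)
l(b, T) = T/b (l(b, T) = (2*T)/((2*b)) = (2*T)*(1/(2*b)) = T/b)
sqrt(l(q, 1/(287 + 573)) + 267319) = sqrt(1/((287 + 573)*(1/184)) + 267319) = sqrt(184/860 + 267319) = sqrt((1/860)*184 + 267319) = sqrt(46/215 + 267319) = sqrt(57473631/215) = 27*sqrt(16950385)/215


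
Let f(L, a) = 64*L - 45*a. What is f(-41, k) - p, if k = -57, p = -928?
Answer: 869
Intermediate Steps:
f(L, a) = -45*a + 64*L
f(-41, k) - p = (-45*(-57) + 64*(-41)) - 1*(-928) = (2565 - 2624) + 928 = -59 + 928 = 869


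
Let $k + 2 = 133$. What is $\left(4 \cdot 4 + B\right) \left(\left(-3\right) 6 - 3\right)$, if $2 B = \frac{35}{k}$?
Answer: $- \frac{88767}{262} \approx -338.81$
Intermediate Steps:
$k = 131$ ($k = -2 + 133 = 131$)
$B = \frac{35}{262}$ ($B = \frac{35 \cdot \frac{1}{131}}{2} = \frac{1}{2} \cdot \frac{35}{131} = \frac{35}{262} \approx 0.13359$)
$\left(4 \cdot 4 + B\right) \left(\left(-3\right) 6 - 3\right) = \left(4 \cdot 4 + \frac{35}{262}\right) \left(\left(-3\right) 6 - 3\right) = \left(16 + \frac{35}{262}\right) \left(-18 - 3\right) = \frac{4227}{262} \left(-21\right) = - \frac{88767}{262}$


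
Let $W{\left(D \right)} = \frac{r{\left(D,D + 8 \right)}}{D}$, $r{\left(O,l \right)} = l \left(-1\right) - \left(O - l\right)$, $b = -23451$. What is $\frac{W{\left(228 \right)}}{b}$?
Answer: $\frac{1}{23451} \approx 4.2642 \cdot 10^{-5}$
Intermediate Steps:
$r{\left(O,l \right)} = - O$ ($r{\left(O,l \right)} = - l - \left(O - l\right) = - O$)
$W{\left(D \right)} = -1$ ($W{\left(D \right)} = \frac{\left(-1\right) D}{D} = -1$)
$\frac{W{\left(228 \right)}}{b} = - \frac{1}{-23451} = \left(-1\right) \left(- \frac{1}{23451}\right) = \frac{1}{23451}$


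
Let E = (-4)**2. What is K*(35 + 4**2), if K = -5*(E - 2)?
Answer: -3570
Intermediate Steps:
E = 16
K = -70 (K = -5*(16 - 2) = -5*14 = -70)
K*(35 + 4**2) = -70*(35 + 4**2) = -70*(35 + 16) = -70*51 = -3570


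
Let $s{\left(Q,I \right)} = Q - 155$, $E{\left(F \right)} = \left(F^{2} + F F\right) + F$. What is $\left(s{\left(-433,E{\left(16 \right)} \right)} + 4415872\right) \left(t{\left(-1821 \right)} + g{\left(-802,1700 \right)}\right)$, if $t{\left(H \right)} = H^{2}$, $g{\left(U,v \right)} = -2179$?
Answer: $14631641866808$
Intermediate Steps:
$E{\left(F \right)} = F + 2 F^{2}$ ($E{\left(F \right)} = \left(F^{2} + F^{2}\right) + F = 2 F^{2} + F = F + 2 F^{2}$)
$s{\left(Q,I \right)} = -155 + Q$ ($s{\left(Q,I \right)} = Q - 155 = -155 + Q$)
$\left(s{\left(-433,E{\left(16 \right)} \right)} + 4415872\right) \left(t{\left(-1821 \right)} + g{\left(-802,1700 \right)}\right) = \left(\left(-155 - 433\right) + 4415872\right) \left(\left(-1821\right)^{2} - 2179\right) = \left(-588 + 4415872\right) \left(3316041 - 2179\right) = 4415284 \cdot 3313862 = 14631641866808$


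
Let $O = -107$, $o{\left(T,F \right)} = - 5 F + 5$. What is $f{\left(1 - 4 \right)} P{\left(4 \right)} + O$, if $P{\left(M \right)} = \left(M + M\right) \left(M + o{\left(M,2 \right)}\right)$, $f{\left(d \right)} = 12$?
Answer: $-203$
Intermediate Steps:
$o{\left(T,F \right)} = 5 - 5 F$
$P{\left(M \right)} = 2 M \left(-5 + M\right)$ ($P{\left(M \right)} = \left(M + M\right) \left(M + \left(5 - 10\right)\right) = 2 M \left(M + \left(5 - 10\right)\right) = 2 M \left(M - 5\right) = 2 M \left(-5 + M\right)$)
$f{\left(1 - 4 \right)} P{\left(4 \right)} + O = 12 \cdot 2 \cdot 4 \left(-5 + 4\right) - 107 = 12 \cdot 2 \cdot 4 \left(-1\right) - 107 = 12 \left(-8\right) - 107 = -96 - 107 = -203$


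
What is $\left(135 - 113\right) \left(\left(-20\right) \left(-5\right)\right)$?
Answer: $2200$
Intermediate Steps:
$\left(135 - 113\right) \left(\left(-20\right) \left(-5\right)\right) = 22 \cdot 100 = 2200$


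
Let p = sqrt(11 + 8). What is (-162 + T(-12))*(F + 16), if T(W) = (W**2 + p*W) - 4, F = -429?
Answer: 9086 + 4956*sqrt(19) ≈ 30689.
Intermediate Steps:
p = sqrt(19) ≈ 4.3589
T(W) = -4 + W**2 + W*sqrt(19) (T(W) = (W**2 + sqrt(19)*W) - 4 = (W**2 + W*sqrt(19)) - 4 = -4 + W**2 + W*sqrt(19))
(-162 + T(-12))*(F + 16) = (-162 + (-4 + (-12)**2 - 12*sqrt(19)))*(-429 + 16) = (-162 + (-4 + 144 - 12*sqrt(19)))*(-413) = (-162 + (140 - 12*sqrt(19)))*(-413) = (-22 - 12*sqrt(19))*(-413) = 9086 + 4956*sqrt(19)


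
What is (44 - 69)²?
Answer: 625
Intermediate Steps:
(44 - 69)² = (-25)² = 625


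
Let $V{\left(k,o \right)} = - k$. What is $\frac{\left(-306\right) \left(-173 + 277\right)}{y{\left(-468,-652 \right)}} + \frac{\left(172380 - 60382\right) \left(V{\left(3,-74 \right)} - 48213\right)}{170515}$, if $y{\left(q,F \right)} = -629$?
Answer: $- \frac{199484331936}{6309055} \approx -31619.0$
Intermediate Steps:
$\frac{\left(-306\right) \left(-173 + 277\right)}{y{\left(-468,-652 \right)}} + \frac{\left(172380 - 60382\right) \left(V{\left(3,-74 \right)} - 48213\right)}{170515} = \frac{\left(-306\right) \left(-173 + 277\right)}{-629} + \frac{\left(172380 - 60382\right) \left(\left(-1\right) 3 - 48213\right)}{170515} = \left(-306\right) 104 \left(- \frac{1}{629}\right) + 111998 \left(-3 - 48213\right) \frac{1}{170515} = \left(-31824\right) \left(- \frac{1}{629}\right) + 111998 \left(-48216\right) \frac{1}{170515} = \frac{1872}{37} - \frac{5400095568}{170515} = - \frac{199484331936}{6309055}$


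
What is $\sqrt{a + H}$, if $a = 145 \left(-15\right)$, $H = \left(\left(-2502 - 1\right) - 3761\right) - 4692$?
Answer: $3 i \sqrt{1459} \approx 114.59 i$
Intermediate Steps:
$H = -10956$ ($H = \left(-2503 - 3761\right) - 4692 = -6264 - 4692 = -10956$)
$a = -2175$
$\sqrt{a + H} = \sqrt{-2175 - 10956} = \sqrt{-13131} = 3 i \sqrt{1459}$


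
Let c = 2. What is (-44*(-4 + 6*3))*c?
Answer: -1232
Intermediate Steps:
(-44*(-4 + 6*3))*c = -44*(-4 + 6*3)*2 = -44*(-4 + 18)*2 = -44*14*2 = -616*2 = -1232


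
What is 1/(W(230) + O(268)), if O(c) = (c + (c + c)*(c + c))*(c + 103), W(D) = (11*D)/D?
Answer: 1/106686255 ≈ 9.3733e-9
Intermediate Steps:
W(D) = 11
O(c) = (103 + c)*(c + 4*c**2) (O(c) = (c + (2*c)*(2*c))*(103 + c) = (c + 4*c**2)*(103 + c) = (103 + c)*(c + 4*c**2))
1/(W(230) + O(268)) = 1/(11 + 268*(103 + 4*268**2 + 413*268)) = 1/(11 + 268*(103 + 4*71824 + 110684)) = 1/(11 + 268*(103 + 287296 + 110684)) = 1/(11 + 268*398083) = 1/(11 + 106686244) = 1/106686255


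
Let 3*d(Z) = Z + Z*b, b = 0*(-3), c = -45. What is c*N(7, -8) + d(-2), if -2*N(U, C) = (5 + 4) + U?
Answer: 1078/3 ≈ 359.33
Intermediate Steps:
b = 0
N(U, C) = -9/2 - U/2 (N(U, C) = -((5 + 4) + U)/2 = -(9 + U)/2 = -9/2 - U/2)
d(Z) = Z/3 (d(Z) = (Z + Z*0)/3 = (Z + 0)/3 = Z/3)
c*N(7, -8) + d(-2) = -45*(-9/2 - 1/2*7) + (1/3)*(-2) = -45*(-9/2 - 7/2) - 2/3 = -45*(-8) - 2/3 = 360 - 2/3 = 1078/3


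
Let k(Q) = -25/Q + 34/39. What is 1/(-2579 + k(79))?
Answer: -3081/7944188 ≈ -0.00038783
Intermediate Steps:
k(Q) = 34/39 - 25/Q (k(Q) = -25/Q + 34*(1/39) = -25/Q + 34/39 = 34/39 - 25/Q)
1/(-2579 + k(79)) = 1/(-2579 + (34/39 - 25/79)) = 1/(-2579 + 1711/3081) = 1/(-7944188/3081) = -3081/7944188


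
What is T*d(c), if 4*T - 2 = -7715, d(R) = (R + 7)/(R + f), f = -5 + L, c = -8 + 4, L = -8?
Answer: 23139/68 ≈ 340.28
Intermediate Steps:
c = -4
f = -13 (f = -5 - 8 = -13)
d(R) = (7 + R)/(-13 + R) (d(R) = (R + 7)/(R - 13) = (7 + R)/(-13 + R))
T = -7713/4 (T = ½ + (¼)*(-7715) = ½ - 7715/4 = -7713/4 ≈ -1928.3)
T*d(c) = -7713*(7 - 4)/(4*(-13 - 4)) = -7713*3/(4*(-17)) = -(-7713)*3/68 = -7713/4*(-3/17) = 23139/68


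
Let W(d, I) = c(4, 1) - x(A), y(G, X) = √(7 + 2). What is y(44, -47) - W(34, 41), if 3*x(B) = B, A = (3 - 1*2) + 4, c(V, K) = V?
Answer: ⅔ ≈ 0.66667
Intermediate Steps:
A = 5 (A = (3 - 2) + 4 = 1 + 4 = 5)
x(B) = B/3
y(G, X) = 3 (y(G, X) = √9 = 3)
W(d, I) = 7/3 (W(d, I) = 4 - 5/3 = 7/3)
y(44, -47) - W(34, 41) = 3 - 1*7/3 = 3 - 7/3 = ⅔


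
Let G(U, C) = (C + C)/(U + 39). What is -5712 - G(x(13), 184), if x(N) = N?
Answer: -74348/13 ≈ -5719.1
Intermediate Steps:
G(U, C) = 2*C/(39 + U) (G(U, C) = (2*C)/(39 + U) = 2*C/(39 + U))
-5712 - G(x(13), 184) = -5712 - 2*184/(39 + 13) = -5712 - 2*184/52 = -5712 - 1*92/13 = -5712 - 92/13 = -74348/13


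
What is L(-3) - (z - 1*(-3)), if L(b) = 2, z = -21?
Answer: 20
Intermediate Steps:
L(-3) - (z - 1*(-3)) = 2 - (-21 - 1*(-3)) = 2 - (-21 + 3) = 2 - 1*(-18) = 2 + 18 = 20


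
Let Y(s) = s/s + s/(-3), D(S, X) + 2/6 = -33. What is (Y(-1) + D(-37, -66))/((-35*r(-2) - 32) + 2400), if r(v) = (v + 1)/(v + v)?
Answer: -128/9437 ≈ -0.013564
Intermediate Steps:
r(v) = (1 + v)/(2*v) (r(v) = (1 + v)/((2*v)) = (1 + v)*(1/(2*v)) = (1 + v)/(2*v))
D(S, X) = -100/3 (D(S, X) = -⅓ - 33 = -100/3)
Y(s) = 1 - s/3 (Y(s) = 1 + s*(-⅓) = 1 - s/3)
(Y(-1) + D(-37, -66))/((-35*r(-2) - 32) + 2400) = ((1 - ⅓*(-1)) - 100/3)/((-35*(1 - 2)/(2*(-2)) - 32) + 2400) = ((1 + ⅓) - 100/3)/((-35*(-1)*(-1)/(2*2) - 32) + 2400) = (4/3 - 100/3)/((-35*¼ - 32) + 2400) = -32/((-35/4 - 32) + 2400) = -32/(-163/4 + 2400) = -32/9437/4 = -32*4/9437 = -128/9437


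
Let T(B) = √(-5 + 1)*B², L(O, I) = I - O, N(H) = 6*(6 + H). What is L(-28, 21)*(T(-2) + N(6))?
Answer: 3528 + 392*I ≈ 3528.0 + 392.0*I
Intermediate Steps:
N(H) = 36 + 6*H
T(B) = 2*I*B² (T(B) = √(-4)*B² = (2*I)*B² = 2*I*B²)
L(-28, 21)*(T(-2) + N(6)) = (21 - 1*(-28))*(2*I*(-2)² + (36 + 6*6)) = (21 + 28)*(2*I*4 + (36 + 36)) = 49*(8*I + 72) = 49*(72 + 8*I) = 3528 + 392*I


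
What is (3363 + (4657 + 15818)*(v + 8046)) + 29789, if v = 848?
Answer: 182137802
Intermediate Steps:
(3363 + (4657 + 15818)*(v + 8046)) + 29789 = (3363 + (4657 + 15818)*(848 + 8046)) + 29789 = (3363 + 20475*8894) + 29789 = (3363 + 182104650) + 29789 = 182108013 + 29789 = 182137802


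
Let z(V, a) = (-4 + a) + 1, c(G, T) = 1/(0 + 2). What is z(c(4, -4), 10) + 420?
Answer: 427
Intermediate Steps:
c(G, T) = ½ (c(G, T) = 1/2 = ½)
z(V, a) = -3 + a
z(c(4, -4), 10) + 420 = (-3 + 10) + 420 = 7 + 420 = 427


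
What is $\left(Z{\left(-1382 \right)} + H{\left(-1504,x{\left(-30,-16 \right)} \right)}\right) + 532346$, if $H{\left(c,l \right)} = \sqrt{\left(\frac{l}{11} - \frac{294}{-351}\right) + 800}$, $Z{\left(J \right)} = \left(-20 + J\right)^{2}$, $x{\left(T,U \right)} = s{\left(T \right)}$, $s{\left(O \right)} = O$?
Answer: $2497950 + \frac{4 \sqrt{9180314}}{429} \approx 2.498 \cdot 10^{6}$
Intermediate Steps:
$x{\left(T,U \right)} = T$
$H{\left(c,l \right)} = \sqrt{\frac{93698}{117} + \frac{l}{11}}$ ($H{\left(c,l \right)} = \sqrt{\left(l \frac{1}{11} - - \frac{98}{117}\right) + 800} = \sqrt{\left(\frac{l}{11} + \frac{98}{117}\right) + 800} = \sqrt{\left(\frac{98}{117} + \frac{l}{11}\right) + 800} = \sqrt{\frac{93698}{117} + \frac{l}{11}}$)
$\left(Z{\left(-1382 \right)} + H{\left(-1504,x{\left(-30,-16 \right)} \right)}\right) + 532346 = \left(\left(-20 - 1382\right)^{2} + \frac{\sqrt{147386954 + 16731 \left(-30\right)}}{429}\right) + 532346 = \left(\left(-1402\right)^{2} + \frac{\sqrt{147386954 - 501930}}{429}\right) + 532346 = \left(1965604 + \frac{\sqrt{146885024}}{429}\right) + 532346 = \left(1965604 + \frac{4 \sqrt{9180314}}{429}\right) + 532346 = 2497950 + \frac{4 \sqrt{9180314}}{429}$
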